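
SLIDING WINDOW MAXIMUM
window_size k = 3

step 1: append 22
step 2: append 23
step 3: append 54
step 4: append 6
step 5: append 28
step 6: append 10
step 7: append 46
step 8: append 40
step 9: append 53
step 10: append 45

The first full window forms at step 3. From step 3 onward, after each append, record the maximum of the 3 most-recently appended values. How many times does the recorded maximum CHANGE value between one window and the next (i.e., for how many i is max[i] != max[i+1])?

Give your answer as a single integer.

Answer: 3

Derivation:
step 1: append 22 -> window=[22] (not full yet)
step 2: append 23 -> window=[22, 23] (not full yet)
step 3: append 54 -> window=[22, 23, 54] -> max=54
step 4: append 6 -> window=[23, 54, 6] -> max=54
step 5: append 28 -> window=[54, 6, 28] -> max=54
step 6: append 10 -> window=[6, 28, 10] -> max=28
step 7: append 46 -> window=[28, 10, 46] -> max=46
step 8: append 40 -> window=[10, 46, 40] -> max=46
step 9: append 53 -> window=[46, 40, 53] -> max=53
step 10: append 45 -> window=[40, 53, 45] -> max=53
Recorded maximums: 54 54 54 28 46 46 53 53
Changes between consecutive maximums: 3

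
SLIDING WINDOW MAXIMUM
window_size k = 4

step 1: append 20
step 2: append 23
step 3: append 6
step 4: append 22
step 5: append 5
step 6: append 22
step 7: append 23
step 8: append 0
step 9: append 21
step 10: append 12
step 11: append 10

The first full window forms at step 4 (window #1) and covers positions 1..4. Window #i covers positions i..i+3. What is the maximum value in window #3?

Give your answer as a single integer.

Answer: 22

Derivation:
step 1: append 20 -> window=[20] (not full yet)
step 2: append 23 -> window=[20, 23] (not full yet)
step 3: append 6 -> window=[20, 23, 6] (not full yet)
step 4: append 22 -> window=[20, 23, 6, 22] -> max=23
step 5: append 5 -> window=[23, 6, 22, 5] -> max=23
step 6: append 22 -> window=[6, 22, 5, 22] -> max=22
Window #3 max = 22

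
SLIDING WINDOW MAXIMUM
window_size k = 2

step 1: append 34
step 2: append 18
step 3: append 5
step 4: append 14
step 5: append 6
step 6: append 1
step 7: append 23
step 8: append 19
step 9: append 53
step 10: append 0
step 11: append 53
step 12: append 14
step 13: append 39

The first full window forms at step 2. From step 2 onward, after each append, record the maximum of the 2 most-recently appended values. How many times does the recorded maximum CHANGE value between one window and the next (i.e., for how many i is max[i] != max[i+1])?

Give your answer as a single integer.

step 1: append 34 -> window=[34] (not full yet)
step 2: append 18 -> window=[34, 18] -> max=34
step 3: append 5 -> window=[18, 5] -> max=18
step 4: append 14 -> window=[5, 14] -> max=14
step 5: append 6 -> window=[14, 6] -> max=14
step 6: append 1 -> window=[6, 1] -> max=6
step 7: append 23 -> window=[1, 23] -> max=23
step 8: append 19 -> window=[23, 19] -> max=23
step 9: append 53 -> window=[19, 53] -> max=53
step 10: append 0 -> window=[53, 0] -> max=53
step 11: append 53 -> window=[0, 53] -> max=53
step 12: append 14 -> window=[53, 14] -> max=53
step 13: append 39 -> window=[14, 39] -> max=39
Recorded maximums: 34 18 14 14 6 23 23 53 53 53 53 39
Changes between consecutive maximums: 6

Answer: 6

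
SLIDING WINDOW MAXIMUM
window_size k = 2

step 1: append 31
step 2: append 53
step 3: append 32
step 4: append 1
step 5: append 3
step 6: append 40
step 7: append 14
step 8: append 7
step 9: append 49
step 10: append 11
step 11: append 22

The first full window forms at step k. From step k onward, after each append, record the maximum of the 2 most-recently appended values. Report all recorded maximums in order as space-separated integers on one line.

Answer: 53 53 32 3 40 40 14 49 49 22

Derivation:
step 1: append 31 -> window=[31] (not full yet)
step 2: append 53 -> window=[31, 53] -> max=53
step 3: append 32 -> window=[53, 32] -> max=53
step 4: append 1 -> window=[32, 1] -> max=32
step 5: append 3 -> window=[1, 3] -> max=3
step 6: append 40 -> window=[3, 40] -> max=40
step 7: append 14 -> window=[40, 14] -> max=40
step 8: append 7 -> window=[14, 7] -> max=14
step 9: append 49 -> window=[7, 49] -> max=49
step 10: append 11 -> window=[49, 11] -> max=49
step 11: append 22 -> window=[11, 22] -> max=22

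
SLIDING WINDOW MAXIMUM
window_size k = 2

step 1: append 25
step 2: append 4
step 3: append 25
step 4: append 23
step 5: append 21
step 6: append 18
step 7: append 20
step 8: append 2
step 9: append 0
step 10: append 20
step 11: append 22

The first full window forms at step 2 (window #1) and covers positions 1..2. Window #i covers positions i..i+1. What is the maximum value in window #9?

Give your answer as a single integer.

Answer: 20

Derivation:
step 1: append 25 -> window=[25] (not full yet)
step 2: append 4 -> window=[25, 4] -> max=25
step 3: append 25 -> window=[4, 25] -> max=25
step 4: append 23 -> window=[25, 23] -> max=25
step 5: append 21 -> window=[23, 21] -> max=23
step 6: append 18 -> window=[21, 18] -> max=21
step 7: append 20 -> window=[18, 20] -> max=20
step 8: append 2 -> window=[20, 2] -> max=20
step 9: append 0 -> window=[2, 0] -> max=2
step 10: append 20 -> window=[0, 20] -> max=20
Window #9 max = 20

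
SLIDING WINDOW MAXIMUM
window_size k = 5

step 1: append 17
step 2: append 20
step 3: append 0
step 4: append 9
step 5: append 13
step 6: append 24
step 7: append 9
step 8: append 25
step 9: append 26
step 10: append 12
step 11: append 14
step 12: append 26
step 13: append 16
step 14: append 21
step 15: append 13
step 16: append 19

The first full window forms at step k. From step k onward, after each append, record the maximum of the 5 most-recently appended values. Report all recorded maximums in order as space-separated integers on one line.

Answer: 20 24 24 25 26 26 26 26 26 26 26 26

Derivation:
step 1: append 17 -> window=[17] (not full yet)
step 2: append 20 -> window=[17, 20] (not full yet)
step 3: append 0 -> window=[17, 20, 0] (not full yet)
step 4: append 9 -> window=[17, 20, 0, 9] (not full yet)
step 5: append 13 -> window=[17, 20, 0, 9, 13] -> max=20
step 6: append 24 -> window=[20, 0, 9, 13, 24] -> max=24
step 7: append 9 -> window=[0, 9, 13, 24, 9] -> max=24
step 8: append 25 -> window=[9, 13, 24, 9, 25] -> max=25
step 9: append 26 -> window=[13, 24, 9, 25, 26] -> max=26
step 10: append 12 -> window=[24, 9, 25, 26, 12] -> max=26
step 11: append 14 -> window=[9, 25, 26, 12, 14] -> max=26
step 12: append 26 -> window=[25, 26, 12, 14, 26] -> max=26
step 13: append 16 -> window=[26, 12, 14, 26, 16] -> max=26
step 14: append 21 -> window=[12, 14, 26, 16, 21] -> max=26
step 15: append 13 -> window=[14, 26, 16, 21, 13] -> max=26
step 16: append 19 -> window=[26, 16, 21, 13, 19] -> max=26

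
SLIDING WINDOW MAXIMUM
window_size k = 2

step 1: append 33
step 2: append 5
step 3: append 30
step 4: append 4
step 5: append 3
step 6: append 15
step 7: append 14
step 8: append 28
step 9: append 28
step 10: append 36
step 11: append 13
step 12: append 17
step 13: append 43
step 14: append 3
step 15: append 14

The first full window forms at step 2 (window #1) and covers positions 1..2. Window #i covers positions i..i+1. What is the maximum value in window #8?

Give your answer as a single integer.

step 1: append 33 -> window=[33] (not full yet)
step 2: append 5 -> window=[33, 5] -> max=33
step 3: append 30 -> window=[5, 30] -> max=30
step 4: append 4 -> window=[30, 4] -> max=30
step 5: append 3 -> window=[4, 3] -> max=4
step 6: append 15 -> window=[3, 15] -> max=15
step 7: append 14 -> window=[15, 14] -> max=15
step 8: append 28 -> window=[14, 28] -> max=28
step 9: append 28 -> window=[28, 28] -> max=28
Window #8 max = 28

Answer: 28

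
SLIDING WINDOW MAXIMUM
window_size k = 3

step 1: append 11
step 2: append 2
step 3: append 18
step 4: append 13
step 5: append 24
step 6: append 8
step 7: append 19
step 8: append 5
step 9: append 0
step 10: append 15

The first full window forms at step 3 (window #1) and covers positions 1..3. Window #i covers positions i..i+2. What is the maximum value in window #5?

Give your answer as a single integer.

step 1: append 11 -> window=[11] (not full yet)
step 2: append 2 -> window=[11, 2] (not full yet)
step 3: append 18 -> window=[11, 2, 18] -> max=18
step 4: append 13 -> window=[2, 18, 13] -> max=18
step 5: append 24 -> window=[18, 13, 24] -> max=24
step 6: append 8 -> window=[13, 24, 8] -> max=24
step 7: append 19 -> window=[24, 8, 19] -> max=24
Window #5 max = 24

Answer: 24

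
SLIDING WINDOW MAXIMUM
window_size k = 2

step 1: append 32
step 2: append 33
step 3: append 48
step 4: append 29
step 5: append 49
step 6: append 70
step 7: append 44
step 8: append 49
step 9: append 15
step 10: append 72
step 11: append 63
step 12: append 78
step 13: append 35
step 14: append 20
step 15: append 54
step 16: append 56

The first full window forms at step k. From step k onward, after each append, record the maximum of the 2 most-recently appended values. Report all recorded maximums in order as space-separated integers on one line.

Answer: 33 48 48 49 70 70 49 49 72 72 78 78 35 54 56

Derivation:
step 1: append 32 -> window=[32] (not full yet)
step 2: append 33 -> window=[32, 33] -> max=33
step 3: append 48 -> window=[33, 48] -> max=48
step 4: append 29 -> window=[48, 29] -> max=48
step 5: append 49 -> window=[29, 49] -> max=49
step 6: append 70 -> window=[49, 70] -> max=70
step 7: append 44 -> window=[70, 44] -> max=70
step 8: append 49 -> window=[44, 49] -> max=49
step 9: append 15 -> window=[49, 15] -> max=49
step 10: append 72 -> window=[15, 72] -> max=72
step 11: append 63 -> window=[72, 63] -> max=72
step 12: append 78 -> window=[63, 78] -> max=78
step 13: append 35 -> window=[78, 35] -> max=78
step 14: append 20 -> window=[35, 20] -> max=35
step 15: append 54 -> window=[20, 54] -> max=54
step 16: append 56 -> window=[54, 56] -> max=56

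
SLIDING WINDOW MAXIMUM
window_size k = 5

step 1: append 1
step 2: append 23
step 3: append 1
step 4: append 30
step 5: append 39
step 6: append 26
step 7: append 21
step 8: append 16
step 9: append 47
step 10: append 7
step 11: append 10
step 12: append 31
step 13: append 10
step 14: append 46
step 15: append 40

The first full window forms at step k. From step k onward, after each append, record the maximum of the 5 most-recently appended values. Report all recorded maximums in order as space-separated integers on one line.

step 1: append 1 -> window=[1] (not full yet)
step 2: append 23 -> window=[1, 23] (not full yet)
step 3: append 1 -> window=[1, 23, 1] (not full yet)
step 4: append 30 -> window=[1, 23, 1, 30] (not full yet)
step 5: append 39 -> window=[1, 23, 1, 30, 39] -> max=39
step 6: append 26 -> window=[23, 1, 30, 39, 26] -> max=39
step 7: append 21 -> window=[1, 30, 39, 26, 21] -> max=39
step 8: append 16 -> window=[30, 39, 26, 21, 16] -> max=39
step 9: append 47 -> window=[39, 26, 21, 16, 47] -> max=47
step 10: append 7 -> window=[26, 21, 16, 47, 7] -> max=47
step 11: append 10 -> window=[21, 16, 47, 7, 10] -> max=47
step 12: append 31 -> window=[16, 47, 7, 10, 31] -> max=47
step 13: append 10 -> window=[47, 7, 10, 31, 10] -> max=47
step 14: append 46 -> window=[7, 10, 31, 10, 46] -> max=46
step 15: append 40 -> window=[10, 31, 10, 46, 40] -> max=46

Answer: 39 39 39 39 47 47 47 47 47 46 46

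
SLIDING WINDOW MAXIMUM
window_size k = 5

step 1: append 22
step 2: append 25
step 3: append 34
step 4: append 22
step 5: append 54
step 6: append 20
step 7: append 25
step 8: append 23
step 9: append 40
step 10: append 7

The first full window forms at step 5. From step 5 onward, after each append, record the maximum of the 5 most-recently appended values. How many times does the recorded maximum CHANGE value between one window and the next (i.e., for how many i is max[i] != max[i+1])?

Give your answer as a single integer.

step 1: append 22 -> window=[22] (not full yet)
step 2: append 25 -> window=[22, 25] (not full yet)
step 3: append 34 -> window=[22, 25, 34] (not full yet)
step 4: append 22 -> window=[22, 25, 34, 22] (not full yet)
step 5: append 54 -> window=[22, 25, 34, 22, 54] -> max=54
step 6: append 20 -> window=[25, 34, 22, 54, 20] -> max=54
step 7: append 25 -> window=[34, 22, 54, 20, 25] -> max=54
step 8: append 23 -> window=[22, 54, 20, 25, 23] -> max=54
step 9: append 40 -> window=[54, 20, 25, 23, 40] -> max=54
step 10: append 7 -> window=[20, 25, 23, 40, 7] -> max=40
Recorded maximums: 54 54 54 54 54 40
Changes between consecutive maximums: 1

Answer: 1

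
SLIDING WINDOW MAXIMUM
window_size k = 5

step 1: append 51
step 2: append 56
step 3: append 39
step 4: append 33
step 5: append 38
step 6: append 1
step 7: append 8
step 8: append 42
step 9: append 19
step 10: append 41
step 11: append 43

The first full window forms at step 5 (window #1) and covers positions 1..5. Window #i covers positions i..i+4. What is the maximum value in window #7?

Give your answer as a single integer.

Answer: 43

Derivation:
step 1: append 51 -> window=[51] (not full yet)
step 2: append 56 -> window=[51, 56] (not full yet)
step 3: append 39 -> window=[51, 56, 39] (not full yet)
step 4: append 33 -> window=[51, 56, 39, 33] (not full yet)
step 5: append 38 -> window=[51, 56, 39, 33, 38] -> max=56
step 6: append 1 -> window=[56, 39, 33, 38, 1] -> max=56
step 7: append 8 -> window=[39, 33, 38, 1, 8] -> max=39
step 8: append 42 -> window=[33, 38, 1, 8, 42] -> max=42
step 9: append 19 -> window=[38, 1, 8, 42, 19] -> max=42
step 10: append 41 -> window=[1, 8, 42, 19, 41] -> max=42
step 11: append 43 -> window=[8, 42, 19, 41, 43] -> max=43
Window #7 max = 43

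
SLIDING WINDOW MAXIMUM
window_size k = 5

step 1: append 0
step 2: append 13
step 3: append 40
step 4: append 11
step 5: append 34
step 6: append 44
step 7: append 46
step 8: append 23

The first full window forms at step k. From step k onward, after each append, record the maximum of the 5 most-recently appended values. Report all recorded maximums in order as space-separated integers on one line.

step 1: append 0 -> window=[0] (not full yet)
step 2: append 13 -> window=[0, 13] (not full yet)
step 3: append 40 -> window=[0, 13, 40] (not full yet)
step 4: append 11 -> window=[0, 13, 40, 11] (not full yet)
step 5: append 34 -> window=[0, 13, 40, 11, 34] -> max=40
step 6: append 44 -> window=[13, 40, 11, 34, 44] -> max=44
step 7: append 46 -> window=[40, 11, 34, 44, 46] -> max=46
step 8: append 23 -> window=[11, 34, 44, 46, 23] -> max=46

Answer: 40 44 46 46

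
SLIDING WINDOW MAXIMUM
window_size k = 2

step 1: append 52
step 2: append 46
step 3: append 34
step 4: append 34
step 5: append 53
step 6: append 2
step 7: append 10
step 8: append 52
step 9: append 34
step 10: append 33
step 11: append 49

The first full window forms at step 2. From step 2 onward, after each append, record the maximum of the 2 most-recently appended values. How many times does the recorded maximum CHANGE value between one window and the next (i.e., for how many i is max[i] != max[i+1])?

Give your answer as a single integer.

step 1: append 52 -> window=[52] (not full yet)
step 2: append 46 -> window=[52, 46] -> max=52
step 3: append 34 -> window=[46, 34] -> max=46
step 4: append 34 -> window=[34, 34] -> max=34
step 5: append 53 -> window=[34, 53] -> max=53
step 6: append 2 -> window=[53, 2] -> max=53
step 7: append 10 -> window=[2, 10] -> max=10
step 8: append 52 -> window=[10, 52] -> max=52
step 9: append 34 -> window=[52, 34] -> max=52
step 10: append 33 -> window=[34, 33] -> max=34
step 11: append 49 -> window=[33, 49] -> max=49
Recorded maximums: 52 46 34 53 53 10 52 52 34 49
Changes between consecutive maximums: 7

Answer: 7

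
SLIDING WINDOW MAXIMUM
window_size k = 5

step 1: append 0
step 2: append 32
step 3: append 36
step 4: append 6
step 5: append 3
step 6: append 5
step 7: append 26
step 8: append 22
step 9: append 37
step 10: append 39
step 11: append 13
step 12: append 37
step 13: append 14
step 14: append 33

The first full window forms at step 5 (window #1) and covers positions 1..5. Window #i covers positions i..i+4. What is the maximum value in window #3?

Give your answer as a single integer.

Answer: 36

Derivation:
step 1: append 0 -> window=[0] (not full yet)
step 2: append 32 -> window=[0, 32] (not full yet)
step 3: append 36 -> window=[0, 32, 36] (not full yet)
step 4: append 6 -> window=[0, 32, 36, 6] (not full yet)
step 5: append 3 -> window=[0, 32, 36, 6, 3] -> max=36
step 6: append 5 -> window=[32, 36, 6, 3, 5] -> max=36
step 7: append 26 -> window=[36, 6, 3, 5, 26] -> max=36
Window #3 max = 36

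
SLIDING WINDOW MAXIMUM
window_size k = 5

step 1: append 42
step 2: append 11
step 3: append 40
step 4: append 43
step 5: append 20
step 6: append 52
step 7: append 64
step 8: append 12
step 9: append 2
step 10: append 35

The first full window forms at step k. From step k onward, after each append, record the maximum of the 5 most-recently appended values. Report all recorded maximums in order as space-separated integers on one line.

step 1: append 42 -> window=[42] (not full yet)
step 2: append 11 -> window=[42, 11] (not full yet)
step 3: append 40 -> window=[42, 11, 40] (not full yet)
step 4: append 43 -> window=[42, 11, 40, 43] (not full yet)
step 5: append 20 -> window=[42, 11, 40, 43, 20] -> max=43
step 6: append 52 -> window=[11, 40, 43, 20, 52] -> max=52
step 7: append 64 -> window=[40, 43, 20, 52, 64] -> max=64
step 8: append 12 -> window=[43, 20, 52, 64, 12] -> max=64
step 9: append 2 -> window=[20, 52, 64, 12, 2] -> max=64
step 10: append 35 -> window=[52, 64, 12, 2, 35] -> max=64

Answer: 43 52 64 64 64 64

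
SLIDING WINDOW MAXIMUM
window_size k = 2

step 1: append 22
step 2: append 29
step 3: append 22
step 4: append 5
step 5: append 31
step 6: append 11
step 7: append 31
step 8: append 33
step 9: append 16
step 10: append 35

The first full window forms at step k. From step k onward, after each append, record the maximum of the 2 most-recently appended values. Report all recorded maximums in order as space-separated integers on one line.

Answer: 29 29 22 31 31 31 33 33 35

Derivation:
step 1: append 22 -> window=[22] (not full yet)
step 2: append 29 -> window=[22, 29] -> max=29
step 3: append 22 -> window=[29, 22] -> max=29
step 4: append 5 -> window=[22, 5] -> max=22
step 5: append 31 -> window=[5, 31] -> max=31
step 6: append 11 -> window=[31, 11] -> max=31
step 7: append 31 -> window=[11, 31] -> max=31
step 8: append 33 -> window=[31, 33] -> max=33
step 9: append 16 -> window=[33, 16] -> max=33
step 10: append 35 -> window=[16, 35] -> max=35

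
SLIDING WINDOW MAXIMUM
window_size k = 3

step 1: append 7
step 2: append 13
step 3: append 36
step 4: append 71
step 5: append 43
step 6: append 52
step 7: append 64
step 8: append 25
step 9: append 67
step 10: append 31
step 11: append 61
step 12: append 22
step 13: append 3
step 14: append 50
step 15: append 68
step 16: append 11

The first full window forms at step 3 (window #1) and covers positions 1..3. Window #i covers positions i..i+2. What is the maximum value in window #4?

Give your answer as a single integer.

step 1: append 7 -> window=[7] (not full yet)
step 2: append 13 -> window=[7, 13] (not full yet)
step 3: append 36 -> window=[7, 13, 36] -> max=36
step 4: append 71 -> window=[13, 36, 71] -> max=71
step 5: append 43 -> window=[36, 71, 43] -> max=71
step 6: append 52 -> window=[71, 43, 52] -> max=71
Window #4 max = 71

Answer: 71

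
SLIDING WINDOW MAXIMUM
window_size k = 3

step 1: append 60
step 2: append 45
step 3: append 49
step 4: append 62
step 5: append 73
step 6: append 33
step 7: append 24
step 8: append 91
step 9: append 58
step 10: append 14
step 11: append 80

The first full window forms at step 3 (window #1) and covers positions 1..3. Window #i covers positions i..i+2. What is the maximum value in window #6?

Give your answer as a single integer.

Answer: 91

Derivation:
step 1: append 60 -> window=[60] (not full yet)
step 2: append 45 -> window=[60, 45] (not full yet)
step 3: append 49 -> window=[60, 45, 49] -> max=60
step 4: append 62 -> window=[45, 49, 62] -> max=62
step 5: append 73 -> window=[49, 62, 73] -> max=73
step 6: append 33 -> window=[62, 73, 33] -> max=73
step 7: append 24 -> window=[73, 33, 24] -> max=73
step 8: append 91 -> window=[33, 24, 91] -> max=91
Window #6 max = 91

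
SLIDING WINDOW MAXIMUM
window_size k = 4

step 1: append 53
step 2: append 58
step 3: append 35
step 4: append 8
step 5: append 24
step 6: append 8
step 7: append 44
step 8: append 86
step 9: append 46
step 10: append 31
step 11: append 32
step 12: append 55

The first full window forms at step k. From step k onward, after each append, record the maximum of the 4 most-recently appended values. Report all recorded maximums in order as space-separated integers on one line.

Answer: 58 58 35 44 86 86 86 86 55

Derivation:
step 1: append 53 -> window=[53] (not full yet)
step 2: append 58 -> window=[53, 58] (not full yet)
step 3: append 35 -> window=[53, 58, 35] (not full yet)
step 4: append 8 -> window=[53, 58, 35, 8] -> max=58
step 5: append 24 -> window=[58, 35, 8, 24] -> max=58
step 6: append 8 -> window=[35, 8, 24, 8] -> max=35
step 7: append 44 -> window=[8, 24, 8, 44] -> max=44
step 8: append 86 -> window=[24, 8, 44, 86] -> max=86
step 9: append 46 -> window=[8, 44, 86, 46] -> max=86
step 10: append 31 -> window=[44, 86, 46, 31] -> max=86
step 11: append 32 -> window=[86, 46, 31, 32] -> max=86
step 12: append 55 -> window=[46, 31, 32, 55] -> max=55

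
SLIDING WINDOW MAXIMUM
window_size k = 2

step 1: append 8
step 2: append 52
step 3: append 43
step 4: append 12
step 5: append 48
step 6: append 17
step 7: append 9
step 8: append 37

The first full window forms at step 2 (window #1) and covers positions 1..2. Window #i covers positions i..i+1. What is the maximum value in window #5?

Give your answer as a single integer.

step 1: append 8 -> window=[8] (not full yet)
step 2: append 52 -> window=[8, 52] -> max=52
step 3: append 43 -> window=[52, 43] -> max=52
step 4: append 12 -> window=[43, 12] -> max=43
step 5: append 48 -> window=[12, 48] -> max=48
step 6: append 17 -> window=[48, 17] -> max=48
Window #5 max = 48

Answer: 48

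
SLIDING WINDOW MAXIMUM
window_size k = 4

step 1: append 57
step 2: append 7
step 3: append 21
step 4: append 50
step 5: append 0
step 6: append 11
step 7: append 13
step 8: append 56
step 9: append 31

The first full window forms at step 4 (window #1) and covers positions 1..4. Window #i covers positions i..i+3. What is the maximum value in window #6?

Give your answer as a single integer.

Answer: 56

Derivation:
step 1: append 57 -> window=[57] (not full yet)
step 2: append 7 -> window=[57, 7] (not full yet)
step 3: append 21 -> window=[57, 7, 21] (not full yet)
step 4: append 50 -> window=[57, 7, 21, 50] -> max=57
step 5: append 0 -> window=[7, 21, 50, 0] -> max=50
step 6: append 11 -> window=[21, 50, 0, 11] -> max=50
step 7: append 13 -> window=[50, 0, 11, 13] -> max=50
step 8: append 56 -> window=[0, 11, 13, 56] -> max=56
step 9: append 31 -> window=[11, 13, 56, 31] -> max=56
Window #6 max = 56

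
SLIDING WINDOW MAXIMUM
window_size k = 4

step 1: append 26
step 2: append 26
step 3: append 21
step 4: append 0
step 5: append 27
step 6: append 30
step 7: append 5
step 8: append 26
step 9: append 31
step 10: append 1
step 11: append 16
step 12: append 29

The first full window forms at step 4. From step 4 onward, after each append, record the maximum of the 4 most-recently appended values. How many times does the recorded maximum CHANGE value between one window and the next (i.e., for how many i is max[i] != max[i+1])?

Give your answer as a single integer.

Answer: 3

Derivation:
step 1: append 26 -> window=[26] (not full yet)
step 2: append 26 -> window=[26, 26] (not full yet)
step 3: append 21 -> window=[26, 26, 21] (not full yet)
step 4: append 0 -> window=[26, 26, 21, 0] -> max=26
step 5: append 27 -> window=[26, 21, 0, 27] -> max=27
step 6: append 30 -> window=[21, 0, 27, 30] -> max=30
step 7: append 5 -> window=[0, 27, 30, 5] -> max=30
step 8: append 26 -> window=[27, 30, 5, 26] -> max=30
step 9: append 31 -> window=[30, 5, 26, 31] -> max=31
step 10: append 1 -> window=[5, 26, 31, 1] -> max=31
step 11: append 16 -> window=[26, 31, 1, 16] -> max=31
step 12: append 29 -> window=[31, 1, 16, 29] -> max=31
Recorded maximums: 26 27 30 30 30 31 31 31 31
Changes between consecutive maximums: 3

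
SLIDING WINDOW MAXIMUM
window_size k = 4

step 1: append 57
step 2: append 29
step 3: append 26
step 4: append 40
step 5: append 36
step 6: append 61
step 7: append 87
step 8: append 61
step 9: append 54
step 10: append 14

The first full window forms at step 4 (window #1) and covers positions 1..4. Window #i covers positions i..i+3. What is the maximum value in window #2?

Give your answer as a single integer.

step 1: append 57 -> window=[57] (not full yet)
step 2: append 29 -> window=[57, 29] (not full yet)
step 3: append 26 -> window=[57, 29, 26] (not full yet)
step 4: append 40 -> window=[57, 29, 26, 40] -> max=57
step 5: append 36 -> window=[29, 26, 40, 36] -> max=40
Window #2 max = 40

Answer: 40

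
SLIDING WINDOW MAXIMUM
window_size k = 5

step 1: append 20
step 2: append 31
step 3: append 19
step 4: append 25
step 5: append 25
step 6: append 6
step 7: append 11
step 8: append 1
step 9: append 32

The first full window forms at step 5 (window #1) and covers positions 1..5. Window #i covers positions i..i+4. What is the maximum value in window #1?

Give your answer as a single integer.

Answer: 31

Derivation:
step 1: append 20 -> window=[20] (not full yet)
step 2: append 31 -> window=[20, 31] (not full yet)
step 3: append 19 -> window=[20, 31, 19] (not full yet)
step 4: append 25 -> window=[20, 31, 19, 25] (not full yet)
step 5: append 25 -> window=[20, 31, 19, 25, 25] -> max=31
Window #1 max = 31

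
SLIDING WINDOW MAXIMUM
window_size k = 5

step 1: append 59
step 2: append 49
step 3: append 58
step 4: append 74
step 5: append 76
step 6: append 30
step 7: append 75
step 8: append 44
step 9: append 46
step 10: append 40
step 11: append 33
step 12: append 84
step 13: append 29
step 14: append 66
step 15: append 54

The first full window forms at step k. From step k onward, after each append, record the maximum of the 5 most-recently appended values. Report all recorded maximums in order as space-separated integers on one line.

step 1: append 59 -> window=[59] (not full yet)
step 2: append 49 -> window=[59, 49] (not full yet)
step 3: append 58 -> window=[59, 49, 58] (not full yet)
step 4: append 74 -> window=[59, 49, 58, 74] (not full yet)
step 5: append 76 -> window=[59, 49, 58, 74, 76] -> max=76
step 6: append 30 -> window=[49, 58, 74, 76, 30] -> max=76
step 7: append 75 -> window=[58, 74, 76, 30, 75] -> max=76
step 8: append 44 -> window=[74, 76, 30, 75, 44] -> max=76
step 9: append 46 -> window=[76, 30, 75, 44, 46] -> max=76
step 10: append 40 -> window=[30, 75, 44, 46, 40] -> max=75
step 11: append 33 -> window=[75, 44, 46, 40, 33] -> max=75
step 12: append 84 -> window=[44, 46, 40, 33, 84] -> max=84
step 13: append 29 -> window=[46, 40, 33, 84, 29] -> max=84
step 14: append 66 -> window=[40, 33, 84, 29, 66] -> max=84
step 15: append 54 -> window=[33, 84, 29, 66, 54] -> max=84

Answer: 76 76 76 76 76 75 75 84 84 84 84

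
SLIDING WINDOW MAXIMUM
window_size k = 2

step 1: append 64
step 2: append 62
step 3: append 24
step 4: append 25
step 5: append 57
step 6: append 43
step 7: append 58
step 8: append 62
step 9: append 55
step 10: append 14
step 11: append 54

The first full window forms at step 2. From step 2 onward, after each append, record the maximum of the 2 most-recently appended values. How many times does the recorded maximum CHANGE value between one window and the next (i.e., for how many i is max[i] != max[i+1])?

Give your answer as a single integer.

Answer: 7

Derivation:
step 1: append 64 -> window=[64] (not full yet)
step 2: append 62 -> window=[64, 62] -> max=64
step 3: append 24 -> window=[62, 24] -> max=62
step 4: append 25 -> window=[24, 25] -> max=25
step 5: append 57 -> window=[25, 57] -> max=57
step 6: append 43 -> window=[57, 43] -> max=57
step 7: append 58 -> window=[43, 58] -> max=58
step 8: append 62 -> window=[58, 62] -> max=62
step 9: append 55 -> window=[62, 55] -> max=62
step 10: append 14 -> window=[55, 14] -> max=55
step 11: append 54 -> window=[14, 54] -> max=54
Recorded maximums: 64 62 25 57 57 58 62 62 55 54
Changes between consecutive maximums: 7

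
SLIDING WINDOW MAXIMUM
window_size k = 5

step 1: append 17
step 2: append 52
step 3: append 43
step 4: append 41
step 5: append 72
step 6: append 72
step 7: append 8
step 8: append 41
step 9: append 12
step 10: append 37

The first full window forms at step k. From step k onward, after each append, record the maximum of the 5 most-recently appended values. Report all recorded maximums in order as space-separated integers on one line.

Answer: 72 72 72 72 72 72

Derivation:
step 1: append 17 -> window=[17] (not full yet)
step 2: append 52 -> window=[17, 52] (not full yet)
step 3: append 43 -> window=[17, 52, 43] (not full yet)
step 4: append 41 -> window=[17, 52, 43, 41] (not full yet)
step 5: append 72 -> window=[17, 52, 43, 41, 72] -> max=72
step 6: append 72 -> window=[52, 43, 41, 72, 72] -> max=72
step 7: append 8 -> window=[43, 41, 72, 72, 8] -> max=72
step 8: append 41 -> window=[41, 72, 72, 8, 41] -> max=72
step 9: append 12 -> window=[72, 72, 8, 41, 12] -> max=72
step 10: append 37 -> window=[72, 8, 41, 12, 37] -> max=72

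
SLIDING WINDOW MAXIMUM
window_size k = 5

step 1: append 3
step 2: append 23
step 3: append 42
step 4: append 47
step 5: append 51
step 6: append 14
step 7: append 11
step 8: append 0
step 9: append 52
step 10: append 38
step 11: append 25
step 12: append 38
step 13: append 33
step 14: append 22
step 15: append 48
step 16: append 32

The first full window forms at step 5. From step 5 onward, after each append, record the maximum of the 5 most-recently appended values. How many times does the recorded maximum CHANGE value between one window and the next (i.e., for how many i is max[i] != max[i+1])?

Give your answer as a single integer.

step 1: append 3 -> window=[3] (not full yet)
step 2: append 23 -> window=[3, 23] (not full yet)
step 3: append 42 -> window=[3, 23, 42] (not full yet)
step 4: append 47 -> window=[3, 23, 42, 47] (not full yet)
step 5: append 51 -> window=[3, 23, 42, 47, 51] -> max=51
step 6: append 14 -> window=[23, 42, 47, 51, 14] -> max=51
step 7: append 11 -> window=[42, 47, 51, 14, 11] -> max=51
step 8: append 0 -> window=[47, 51, 14, 11, 0] -> max=51
step 9: append 52 -> window=[51, 14, 11, 0, 52] -> max=52
step 10: append 38 -> window=[14, 11, 0, 52, 38] -> max=52
step 11: append 25 -> window=[11, 0, 52, 38, 25] -> max=52
step 12: append 38 -> window=[0, 52, 38, 25, 38] -> max=52
step 13: append 33 -> window=[52, 38, 25, 38, 33] -> max=52
step 14: append 22 -> window=[38, 25, 38, 33, 22] -> max=38
step 15: append 48 -> window=[25, 38, 33, 22, 48] -> max=48
step 16: append 32 -> window=[38, 33, 22, 48, 32] -> max=48
Recorded maximums: 51 51 51 51 52 52 52 52 52 38 48 48
Changes between consecutive maximums: 3

Answer: 3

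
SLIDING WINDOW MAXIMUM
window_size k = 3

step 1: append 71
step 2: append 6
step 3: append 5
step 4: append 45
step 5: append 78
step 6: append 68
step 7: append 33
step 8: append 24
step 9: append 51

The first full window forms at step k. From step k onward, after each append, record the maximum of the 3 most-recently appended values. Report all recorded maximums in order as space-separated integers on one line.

Answer: 71 45 78 78 78 68 51

Derivation:
step 1: append 71 -> window=[71] (not full yet)
step 2: append 6 -> window=[71, 6] (not full yet)
step 3: append 5 -> window=[71, 6, 5] -> max=71
step 4: append 45 -> window=[6, 5, 45] -> max=45
step 5: append 78 -> window=[5, 45, 78] -> max=78
step 6: append 68 -> window=[45, 78, 68] -> max=78
step 7: append 33 -> window=[78, 68, 33] -> max=78
step 8: append 24 -> window=[68, 33, 24] -> max=68
step 9: append 51 -> window=[33, 24, 51] -> max=51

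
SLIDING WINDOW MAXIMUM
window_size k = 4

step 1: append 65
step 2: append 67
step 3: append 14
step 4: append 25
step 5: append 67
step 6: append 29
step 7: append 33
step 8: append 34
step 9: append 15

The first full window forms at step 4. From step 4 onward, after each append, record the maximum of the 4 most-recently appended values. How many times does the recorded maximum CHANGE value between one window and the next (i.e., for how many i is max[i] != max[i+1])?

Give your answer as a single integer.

Answer: 1

Derivation:
step 1: append 65 -> window=[65] (not full yet)
step 2: append 67 -> window=[65, 67] (not full yet)
step 3: append 14 -> window=[65, 67, 14] (not full yet)
step 4: append 25 -> window=[65, 67, 14, 25] -> max=67
step 5: append 67 -> window=[67, 14, 25, 67] -> max=67
step 6: append 29 -> window=[14, 25, 67, 29] -> max=67
step 7: append 33 -> window=[25, 67, 29, 33] -> max=67
step 8: append 34 -> window=[67, 29, 33, 34] -> max=67
step 9: append 15 -> window=[29, 33, 34, 15] -> max=34
Recorded maximums: 67 67 67 67 67 34
Changes between consecutive maximums: 1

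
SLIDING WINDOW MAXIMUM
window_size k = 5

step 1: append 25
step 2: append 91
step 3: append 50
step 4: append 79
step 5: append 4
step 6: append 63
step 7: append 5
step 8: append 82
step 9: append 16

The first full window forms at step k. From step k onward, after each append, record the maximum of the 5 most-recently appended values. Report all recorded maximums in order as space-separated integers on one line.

step 1: append 25 -> window=[25] (not full yet)
step 2: append 91 -> window=[25, 91] (not full yet)
step 3: append 50 -> window=[25, 91, 50] (not full yet)
step 4: append 79 -> window=[25, 91, 50, 79] (not full yet)
step 5: append 4 -> window=[25, 91, 50, 79, 4] -> max=91
step 6: append 63 -> window=[91, 50, 79, 4, 63] -> max=91
step 7: append 5 -> window=[50, 79, 4, 63, 5] -> max=79
step 8: append 82 -> window=[79, 4, 63, 5, 82] -> max=82
step 9: append 16 -> window=[4, 63, 5, 82, 16] -> max=82

Answer: 91 91 79 82 82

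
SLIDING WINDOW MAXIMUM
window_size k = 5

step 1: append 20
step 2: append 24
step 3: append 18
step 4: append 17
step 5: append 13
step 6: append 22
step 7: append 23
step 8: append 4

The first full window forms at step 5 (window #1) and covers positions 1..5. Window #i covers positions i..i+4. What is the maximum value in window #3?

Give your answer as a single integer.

step 1: append 20 -> window=[20] (not full yet)
step 2: append 24 -> window=[20, 24] (not full yet)
step 3: append 18 -> window=[20, 24, 18] (not full yet)
step 4: append 17 -> window=[20, 24, 18, 17] (not full yet)
step 5: append 13 -> window=[20, 24, 18, 17, 13] -> max=24
step 6: append 22 -> window=[24, 18, 17, 13, 22] -> max=24
step 7: append 23 -> window=[18, 17, 13, 22, 23] -> max=23
Window #3 max = 23

Answer: 23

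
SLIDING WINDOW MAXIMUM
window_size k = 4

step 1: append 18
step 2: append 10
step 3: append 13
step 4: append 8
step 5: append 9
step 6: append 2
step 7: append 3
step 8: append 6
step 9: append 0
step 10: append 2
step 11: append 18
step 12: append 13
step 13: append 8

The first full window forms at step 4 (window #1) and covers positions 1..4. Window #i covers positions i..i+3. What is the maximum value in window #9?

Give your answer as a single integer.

step 1: append 18 -> window=[18] (not full yet)
step 2: append 10 -> window=[18, 10] (not full yet)
step 3: append 13 -> window=[18, 10, 13] (not full yet)
step 4: append 8 -> window=[18, 10, 13, 8] -> max=18
step 5: append 9 -> window=[10, 13, 8, 9] -> max=13
step 6: append 2 -> window=[13, 8, 9, 2] -> max=13
step 7: append 3 -> window=[8, 9, 2, 3] -> max=9
step 8: append 6 -> window=[9, 2, 3, 6] -> max=9
step 9: append 0 -> window=[2, 3, 6, 0] -> max=6
step 10: append 2 -> window=[3, 6, 0, 2] -> max=6
step 11: append 18 -> window=[6, 0, 2, 18] -> max=18
step 12: append 13 -> window=[0, 2, 18, 13] -> max=18
Window #9 max = 18

Answer: 18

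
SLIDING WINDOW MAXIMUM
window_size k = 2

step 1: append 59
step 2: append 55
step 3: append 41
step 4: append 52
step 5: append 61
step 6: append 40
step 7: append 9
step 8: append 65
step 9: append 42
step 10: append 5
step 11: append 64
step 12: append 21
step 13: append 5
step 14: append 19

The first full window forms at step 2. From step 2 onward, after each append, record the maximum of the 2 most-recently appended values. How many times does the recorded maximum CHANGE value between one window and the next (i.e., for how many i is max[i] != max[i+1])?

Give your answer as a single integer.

step 1: append 59 -> window=[59] (not full yet)
step 2: append 55 -> window=[59, 55] -> max=59
step 3: append 41 -> window=[55, 41] -> max=55
step 4: append 52 -> window=[41, 52] -> max=52
step 5: append 61 -> window=[52, 61] -> max=61
step 6: append 40 -> window=[61, 40] -> max=61
step 7: append 9 -> window=[40, 9] -> max=40
step 8: append 65 -> window=[9, 65] -> max=65
step 9: append 42 -> window=[65, 42] -> max=65
step 10: append 5 -> window=[42, 5] -> max=42
step 11: append 64 -> window=[5, 64] -> max=64
step 12: append 21 -> window=[64, 21] -> max=64
step 13: append 5 -> window=[21, 5] -> max=21
step 14: append 19 -> window=[5, 19] -> max=19
Recorded maximums: 59 55 52 61 61 40 65 65 42 64 64 21 19
Changes between consecutive maximums: 9

Answer: 9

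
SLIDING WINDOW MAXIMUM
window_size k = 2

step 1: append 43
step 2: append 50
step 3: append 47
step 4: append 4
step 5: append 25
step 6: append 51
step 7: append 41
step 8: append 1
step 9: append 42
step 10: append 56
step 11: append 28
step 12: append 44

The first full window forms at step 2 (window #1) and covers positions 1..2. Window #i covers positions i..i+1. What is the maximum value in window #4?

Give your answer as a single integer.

step 1: append 43 -> window=[43] (not full yet)
step 2: append 50 -> window=[43, 50] -> max=50
step 3: append 47 -> window=[50, 47] -> max=50
step 4: append 4 -> window=[47, 4] -> max=47
step 5: append 25 -> window=[4, 25] -> max=25
Window #4 max = 25

Answer: 25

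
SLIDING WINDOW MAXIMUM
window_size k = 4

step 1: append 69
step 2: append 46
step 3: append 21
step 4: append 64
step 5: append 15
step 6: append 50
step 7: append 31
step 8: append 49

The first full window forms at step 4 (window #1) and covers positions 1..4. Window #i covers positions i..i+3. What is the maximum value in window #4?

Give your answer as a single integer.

Answer: 64

Derivation:
step 1: append 69 -> window=[69] (not full yet)
step 2: append 46 -> window=[69, 46] (not full yet)
step 3: append 21 -> window=[69, 46, 21] (not full yet)
step 4: append 64 -> window=[69, 46, 21, 64] -> max=69
step 5: append 15 -> window=[46, 21, 64, 15] -> max=64
step 6: append 50 -> window=[21, 64, 15, 50] -> max=64
step 7: append 31 -> window=[64, 15, 50, 31] -> max=64
Window #4 max = 64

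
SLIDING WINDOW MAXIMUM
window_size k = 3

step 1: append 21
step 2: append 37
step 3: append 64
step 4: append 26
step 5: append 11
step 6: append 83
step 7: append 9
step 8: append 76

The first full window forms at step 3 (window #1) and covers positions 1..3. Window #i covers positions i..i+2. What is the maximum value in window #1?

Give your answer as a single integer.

Answer: 64

Derivation:
step 1: append 21 -> window=[21] (not full yet)
step 2: append 37 -> window=[21, 37] (not full yet)
step 3: append 64 -> window=[21, 37, 64] -> max=64
Window #1 max = 64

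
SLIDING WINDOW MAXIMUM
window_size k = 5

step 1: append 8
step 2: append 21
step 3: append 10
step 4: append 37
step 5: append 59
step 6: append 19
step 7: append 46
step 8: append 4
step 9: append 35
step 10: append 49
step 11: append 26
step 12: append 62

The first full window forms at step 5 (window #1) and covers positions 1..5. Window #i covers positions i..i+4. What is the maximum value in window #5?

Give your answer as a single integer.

Answer: 59

Derivation:
step 1: append 8 -> window=[8] (not full yet)
step 2: append 21 -> window=[8, 21] (not full yet)
step 3: append 10 -> window=[8, 21, 10] (not full yet)
step 4: append 37 -> window=[8, 21, 10, 37] (not full yet)
step 5: append 59 -> window=[8, 21, 10, 37, 59] -> max=59
step 6: append 19 -> window=[21, 10, 37, 59, 19] -> max=59
step 7: append 46 -> window=[10, 37, 59, 19, 46] -> max=59
step 8: append 4 -> window=[37, 59, 19, 46, 4] -> max=59
step 9: append 35 -> window=[59, 19, 46, 4, 35] -> max=59
Window #5 max = 59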